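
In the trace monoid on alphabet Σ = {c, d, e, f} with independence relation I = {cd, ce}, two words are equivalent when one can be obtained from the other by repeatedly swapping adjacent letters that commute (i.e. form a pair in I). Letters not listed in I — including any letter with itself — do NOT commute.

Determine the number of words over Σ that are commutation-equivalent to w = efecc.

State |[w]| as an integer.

3

piece 0:e — minimal
piece 1:f rests on {0:e}
piece 2:e rests on {1:f}
piece 3:c rests on {1:f}
piece 4:c rests on {3:c}
minimal pieces: {0:e}
ways to finish when only these pieces remain (= sum over removing one remaining piece with nothing left below it):
  1 left: {2}→1  {4}→1
  2 left: {2,4}→2  {3,4}→1
  3 left: {2,3,4}→3
  placing 0:e first → 3 extensions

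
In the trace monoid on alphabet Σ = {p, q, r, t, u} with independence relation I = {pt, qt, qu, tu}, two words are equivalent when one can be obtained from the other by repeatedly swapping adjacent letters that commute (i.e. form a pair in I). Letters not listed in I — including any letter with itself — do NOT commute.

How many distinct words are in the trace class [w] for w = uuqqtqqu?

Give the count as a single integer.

280

#0=u has no predecessor
#1=u depends on [0:u]
#2=q has no predecessor
#3=q depends on [2:q]
#4=t has no predecessor
#5=q depends on [3:q]
#6=q depends on [5:q]
#7=u depends on [1:u]
sources: [0:u, 2:q, 4:t]
N(rest) = Σ N(rest − s) over sources s of rest; N(one piece) = 1:
  size 1 → [4]=1  [6]=1  [7]=1
  size 2 → [1,7]=1  [4,6]=2  [4,7]=2  [5,6]=1  [6,7]=2
  size 3 → [0,1,7]=1  [1,4,7]=3  [1,6,7]=3  [3,5,6]=1  [4,5,6]=3  [4,6,7]=6  [5,6,7]=3
  size 4 → [0,1,4,7]=4  [0,1,6,7]=4  [1,4,6,7]=12  [1,5,6,7]=6  [2,3,5,6]=1  [3,4,5,6]=4  [3,5,6,7]=4  [4,5,6,7]=12
  size 5 → [0,1,4,6,7]=20  [0,1,5,6,7]=10  [1,3,5,6,7]=10  [1,4,5,6,7]=30  [2,3,4,5,6]=5  [2,3,5,6,7]=5  [3,4,5,6,7]=20
  size 6 → [0,1,3,5,6,7]=20  [0,1,4,5,6,7]=60  [1,2,3,5,6,7]=15  [1,3,4,5,6,7]=60  [2,3,4,5,6,7]=30
  first=0(u) contributes 105
  first=2(q) contributes 140
  first=4(t) contributes 35
|[w]| = 280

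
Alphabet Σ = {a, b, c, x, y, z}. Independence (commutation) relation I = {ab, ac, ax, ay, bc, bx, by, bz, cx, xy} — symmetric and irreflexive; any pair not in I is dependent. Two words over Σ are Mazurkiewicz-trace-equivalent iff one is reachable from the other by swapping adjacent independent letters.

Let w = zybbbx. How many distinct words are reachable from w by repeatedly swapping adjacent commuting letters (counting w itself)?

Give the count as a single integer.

40

0(z) covers ∅
1(y) covers 0:z
2(b) covers ∅
3(b) covers 2:b
4(b) covers 3:b
5(x) covers 0:z
floor of heap: 0:z, 2:b
completions by unplaced set U, small U first (add the entries for U minus each lowest piece of U):
  |U|=1: {1}:1  {4}:1  {5}:1
  |U|=2: {1,4}:2  {1,5}:2  {3,4}:1  {4,5}:2
  |U|=3: {0,1,5}:2  {1,3,4}:3  {1,4,5}:6  {2,3,4}:1  {3,4,5}:3
  |U|=4: {0,1,4,5}:8  {1,2,3,4}:4  {1,3,4,5}:12  {2,3,4,5}:4
  start at 0(z): 20
  start at 2(b): 20
sum over floor = 40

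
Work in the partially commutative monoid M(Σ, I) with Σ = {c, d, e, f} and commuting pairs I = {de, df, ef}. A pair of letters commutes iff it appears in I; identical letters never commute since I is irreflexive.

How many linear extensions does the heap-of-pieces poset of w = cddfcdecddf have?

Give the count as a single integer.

piece 0:c — minimal
piece 1:d rests on {0:c}
piece 2:d rests on {1:d}
piece 3:f rests on {0:c}
piece 4:c rests on {2:d, 3:f}
piece 5:d rests on {4:c}
piece 6:e rests on {4:c}
piece 7:c rests on {5:d, 6:e}
piece 8:d rests on {7:c}
piece 9:d rests on {8:d}
piece 10:f rests on {7:c}
minimal pieces: {0:c}
ways to finish when only these pieces remain (= sum over removing one remaining piece with nothing left below it):
  1 left: {9}→1  {10}→1
  2 left: {8,9}→1  {9,10}→2
  3 left: {8,9,10}→3
  4 left: {7,8,9,10}→3
  5 left: {5,7,8,9,10}→3  {6,7,8,9,10}→3
  6 left: {5,6,7,8,9,10}→6
  7 left: {4,5,6,7,8,9,10}→6
  8 left: {2,4,5,6,7,8,9,10}→6  {3,4,5,6,7,8,9,10}→6
  9 left: {1,2,4,5,6,7,8,9,10}→6  {2,3,4,5,6,7,8,9,10}→12
  placing 0:c first → 18 extensions

18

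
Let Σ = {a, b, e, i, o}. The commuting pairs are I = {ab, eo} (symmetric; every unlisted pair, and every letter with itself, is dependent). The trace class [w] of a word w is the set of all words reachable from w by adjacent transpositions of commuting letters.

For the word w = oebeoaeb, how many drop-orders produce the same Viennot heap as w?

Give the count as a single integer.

drop 0:o onto floor
drop 1:e onto floor
drop 2:b onto {0:o, 1:e}
drop 3:e onto {2:b}
drop 4:o onto {2:b}
drop 5:a onto {3:e, 4:o}
drop 6:e onto {5:a}
drop 7:b onto {6:e}
ground layer = {0:o, 1:e}
drop-orders for the pieces not yet dropped (sum over which currently-grounded one goes next):
  1 to go: {7} 1
  2 to go: {6,7} 1
  3 to go: {5,6,7} 1
  4 to go: {3,5,6,7} 1  {4,5,6,7} 1
  5 to go: {3,4,5,6,7} 2
  6 to go: {2,3,4,5,6,7} 2
  if 0:o drops first: 2 orders
  if 1:e drops first: 2 orders
heap linearizations: 4

4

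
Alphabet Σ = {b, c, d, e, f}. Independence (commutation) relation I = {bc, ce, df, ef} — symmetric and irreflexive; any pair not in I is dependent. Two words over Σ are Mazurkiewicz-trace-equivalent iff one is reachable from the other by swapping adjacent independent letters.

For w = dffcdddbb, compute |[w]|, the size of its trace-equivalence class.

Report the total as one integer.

3

0(d) covers ∅
1(f) covers ∅
2(f) covers 1:f
3(c) covers 0:d, 2:f
4(d) covers 3:c
5(d) covers 4:d
6(d) covers 5:d
7(b) covers 6:d
8(b) covers 7:b
floor of heap: 0:d, 1:f
completions by unplaced set U, small U first (add the entries for U minus each lowest piece of U):
  |U|=1: {8}:1
  |U|=2: {7,8}:1
  |U|=3: {6,7,8}:1
  |U|=4: {5,6,7,8}:1
  |U|=5: {4,5,6,7,8}:1
  |U|=6: {3,4,5,6,7,8}:1
  |U|=7: {0,3,4,5,6,7,8}:1  {2,3,4,5,6,7,8}:1
  start at 0(d): 1
  start at 1(f): 2
sum over floor = 3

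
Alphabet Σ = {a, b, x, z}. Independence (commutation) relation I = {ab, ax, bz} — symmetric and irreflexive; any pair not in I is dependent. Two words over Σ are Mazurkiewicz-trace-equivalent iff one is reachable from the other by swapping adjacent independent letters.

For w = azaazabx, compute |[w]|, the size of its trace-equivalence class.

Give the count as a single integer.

13

0(a) covers ∅
1(z) covers 0:a
2(a) covers 1:z
3(a) covers 2:a
4(z) covers 3:a
5(a) covers 4:z
6(b) covers ∅
7(x) covers 4:z, 6:b
floor of heap: 0:a, 6:b
completions by unplaced set U, small U first (add the entries for U minus each lowest piece of U):
  |U|=1: {5}:1  {7}:1
  |U|=2: {5,7}:2  {6,7}:1
  |U|=3: {4,5,7}:2  {5,6,7}:3
  |U|=4: {3,4,5,7}:2  {4,5,6,7}:5
  |U|=5: {2,3,4,5,7}:2  {3,4,5,6,7}:7
  |U|=6: {1,2,3,4,5,7}:2  {2,3,4,5,6,7}:9
  start at 0(a): 11
  start at 6(b): 2
sum over floor = 13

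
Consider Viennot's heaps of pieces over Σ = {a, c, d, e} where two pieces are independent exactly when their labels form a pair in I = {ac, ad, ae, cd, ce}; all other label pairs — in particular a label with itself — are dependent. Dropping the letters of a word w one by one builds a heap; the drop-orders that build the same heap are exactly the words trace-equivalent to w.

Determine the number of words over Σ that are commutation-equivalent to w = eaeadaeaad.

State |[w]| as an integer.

0(e) covers ∅
1(a) covers ∅
2(e) covers 0:e
3(a) covers 1:a
4(d) covers 2:e
5(a) covers 3:a
6(e) covers 4:d
7(a) covers 5:a
8(a) covers 7:a
9(d) covers 6:e
floor of heap: 0:e, 1:a
completions by unplaced set U, small U first (add the entries for U minus each lowest piece of U):
  |U|=1: {8}:1  {9}:1
  |U|=2: {6,9}:1  {7,8}:1  {8,9}:2
  |U|=3: {4,6,9}:1  {5,7,8}:1  {6,8,9}:3  {7,8,9}:3
  |U|=4: {2,4,6,9}:1  {3,5,7,8}:1  {4,6,8,9}:4  {5,7,8,9}:4  {6,7,8,9}:6
  |U|=5: {0,2,4,6,9}:1  {1,3,5,7,8}:1  {2,4,6,8,9}:5  {3,5,7,8,9}:5  {4,6,7,8,9}:10  {5,6,7,8,9}:10
  |U|=6: {0,2,4,6,8,9}:6  {1,3,5,7,8,9}:6  {2,4,6,7,8,9}:15  {3,5,6,7,8,9}:15  {4,5,6,7,8,9}:20
  |U|=7: {0,2,4,6,7,8,9}:21  {1,3,5,6,7,8,9}:21  {2,4,5,6,7,8,9}:35  {3,4,5,6,7,8,9}:35
  |U|=8: {0,2,4,5,6,7,8,9}:56  {1,3,4,5,6,7,8,9}:56  {2,3,4,5,6,7,8,9}:70
  start at 0(e): 126
  start at 1(a): 126
sum over floor = 252

252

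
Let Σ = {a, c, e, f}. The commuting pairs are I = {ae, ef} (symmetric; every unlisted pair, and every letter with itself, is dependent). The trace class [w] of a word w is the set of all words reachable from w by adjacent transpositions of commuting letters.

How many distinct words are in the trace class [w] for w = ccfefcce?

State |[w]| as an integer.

3

drop 0:c onto floor
drop 1:c onto {0:c}
drop 2:f onto {1:c}
drop 3:e onto {1:c}
drop 4:f onto {2:f}
drop 5:c onto {3:e, 4:f}
drop 6:c onto {5:c}
drop 7:e onto {6:c}
ground layer = {0:c}
drop-orders for the pieces not yet dropped (sum over which currently-grounded one goes next):
  1 to go: {7} 1
  2 to go: {6,7} 1
  3 to go: {5,6,7} 1
  4 to go: {3,5,6,7} 1  {4,5,6,7} 1
  5 to go: {2,4,5,6,7} 1  {3,4,5,6,7} 2
  6 to go: {2,3,4,5,6,7} 3
  if 0:c drops first: 3 orders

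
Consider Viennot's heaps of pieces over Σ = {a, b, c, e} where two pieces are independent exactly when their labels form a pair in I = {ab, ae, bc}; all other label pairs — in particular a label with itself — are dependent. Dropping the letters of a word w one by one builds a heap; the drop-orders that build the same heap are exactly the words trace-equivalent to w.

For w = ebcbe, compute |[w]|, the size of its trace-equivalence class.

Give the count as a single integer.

#0=e has no predecessor
#1=b depends on [0:e]
#2=c depends on [0:e]
#3=b depends on [1:b]
#4=e depends on [2:c, 3:b]
sources: [0:e]
N(rest) = Σ N(rest − s) over sources s of rest; N(one piece) = 1:
  size 1 → [4]=1
  size 2 → [2,4]=1  [3,4]=1
  size 3 → [1,3,4]=1  [2,3,4]=2
  first=0(e) contributes 3

3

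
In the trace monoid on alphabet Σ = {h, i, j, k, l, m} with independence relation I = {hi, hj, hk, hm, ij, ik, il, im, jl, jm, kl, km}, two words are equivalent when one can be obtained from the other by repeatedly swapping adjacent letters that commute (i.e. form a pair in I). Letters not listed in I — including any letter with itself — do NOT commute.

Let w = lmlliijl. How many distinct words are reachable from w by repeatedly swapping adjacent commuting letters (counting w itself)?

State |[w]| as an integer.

168

piece 0:l — minimal
piece 1:m rests on {0:l}
piece 2:l rests on {1:m}
piece 3:l rests on {2:l}
piece 4:i — minimal
piece 5:i rests on {4:i}
piece 6:j — minimal
piece 7:l rests on {3:l}
minimal pieces: {0:l, 4:i, 6:j}
ways to finish when only these pieces remain (= sum over removing one remaining piece with nothing left below it):
  1 left: {5}→1  {6}→1  {7}→1
  2 left: {3,7}→1  {4,5}→1  {5,6}→2  {5,7}→2  {6,7}→2
  3 left: {2,3,7}→1  {3,5,7}→3  {3,6,7}→3  {4,5,6}→3  {4,5,7}→3  {5,6,7}→6
  4 left: {1,2,3,7}→1  {2,3,5,7}→4  {2,3,6,7}→4  {3,4,5,7}→6  {3,5,6,7}→12  {4,5,6,7}→12
  5 left: {0,1,2,3,7}→1  {1,2,3,5,7}→5  {1,2,3,6,7}→5  {2,3,4,5,7}→10  {2,3,5,6,7}→20  {3,4,5,6,7}→30
  6 left: {0,1,2,3,5,7}→6  {0,1,2,3,6,7}→6  {1,2,3,4,5,7}→15  {1,2,3,5,6,7}→30  {2,3,4,5,6,7}→60
  placing 0:l first → 105 extensions
  placing 4:i first → 42 extensions
  placing 6:j first → 21 extensions
total linear extensions = 168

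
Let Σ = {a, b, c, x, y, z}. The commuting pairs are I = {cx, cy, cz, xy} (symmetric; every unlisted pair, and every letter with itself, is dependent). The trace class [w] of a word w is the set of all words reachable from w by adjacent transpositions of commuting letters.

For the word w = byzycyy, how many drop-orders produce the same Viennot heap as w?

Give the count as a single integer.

0(b) covers ∅
1(y) covers 0:b
2(z) covers 1:y
3(y) covers 2:z
4(c) covers 0:b
5(y) covers 3:y
6(y) covers 5:y
floor of heap: 0:b
completions by unplaced set U, small U first (add the entries for U minus each lowest piece of U):
  |U|=1: {4}:1  {6}:1
  |U|=2: {4,6}:2  {5,6}:1
  |U|=3: {3,5,6}:1  {4,5,6}:3
  |U|=4: {2,3,5,6}:1  {3,4,5,6}:4
  |U|=5: {1,2,3,5,6}:1  {2,3,4,5,6}:5
  start at 0(b): 6

6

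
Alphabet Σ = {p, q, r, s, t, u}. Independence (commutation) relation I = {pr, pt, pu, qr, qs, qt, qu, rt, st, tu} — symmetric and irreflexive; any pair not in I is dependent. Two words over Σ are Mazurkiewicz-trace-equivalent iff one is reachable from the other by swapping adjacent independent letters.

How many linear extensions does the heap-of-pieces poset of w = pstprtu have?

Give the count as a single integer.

#0=p has no predecessor
#1=s depends on [0:p]
#2=t has no predecessor
#3=p depends on [1:s]
#4=r depends on [1:s]
#5=t depends on [2:t]
#6=u depends on [4:r]
sources: [0:p, 2:t]
N(rest) = Σ N(rest − s) over sources s of rest; N(one piece) = 1:
  size 1 → [3]=1  [5]=1  [6]=1
  size 2 → [2,5]=1  [3,5]=2  [3,6]=2  [4,6]=1  [5,6]=2
  size 3 → [2,3,5]=3  [2,5,6]=3  [3,4,6]=3  [3,5,6]=6  [4,5,6]=3
  size 4 → [1,3,4,6]=3  [2,3,5,6]=12  [2,4,5,6]=6  [3,4,5,6]=12
  size 5 → [0,1,3,4,6]=3  [1,3,4,5,6]=15  [2,3,4,5,6]=30
  first=0(p) contributes 45
  first=2(t) contributes 18
|[w]| = 63

63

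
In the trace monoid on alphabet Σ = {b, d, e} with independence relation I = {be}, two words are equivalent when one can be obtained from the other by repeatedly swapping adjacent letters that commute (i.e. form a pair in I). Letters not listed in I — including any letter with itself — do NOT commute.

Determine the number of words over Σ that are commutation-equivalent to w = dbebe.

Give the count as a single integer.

6

0(d) covers ∅
1(b) covers 0:d
2(e) covers 0:d
3(b) covers 1:b
4(e) covers 2:e
floor of heap: 0:d
completions by unplaced set U, small U first (add the entries for U minus each lowest piece of U):
  |U|=1: {3}:1  {4}:1
  |U|=2: {1,3}:1  {2,4}:1  {3,4}:2
  |U|=3: {1,3,4}:3  {2,3,4}:3
  start at 0(d): 6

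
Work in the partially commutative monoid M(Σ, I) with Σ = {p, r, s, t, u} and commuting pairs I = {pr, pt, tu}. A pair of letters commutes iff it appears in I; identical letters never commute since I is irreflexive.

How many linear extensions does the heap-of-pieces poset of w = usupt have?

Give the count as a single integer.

3

0(u) covers ∅
1(s) covers 0:u
2(u) covers 1:s
3(p) covers 2:u
4(t) covers 1:s
floor of heap: 0:u
completions by unplaced set U, small U first (add the entries for U minus each lowest piece of U):
  |U|=1: {3}:1  {4}:1
  |U|=2: {2,3}:1  {3,4}:2
  |U|=3: {2,3,4}:3
  start at 0(u): 3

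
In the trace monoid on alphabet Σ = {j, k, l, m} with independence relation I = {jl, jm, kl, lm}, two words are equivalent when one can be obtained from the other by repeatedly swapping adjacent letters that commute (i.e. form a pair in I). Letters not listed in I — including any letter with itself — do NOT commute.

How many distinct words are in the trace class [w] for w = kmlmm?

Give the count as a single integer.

5

0(k) covers ∅
1(m) covers 0:k
2(l) covers ∅
3(m) covers 1:m
4(m) covers 3:m
floor of heap: 0:k, 2:l
completions by unplaced set U, small U first (add the entries for U minus each lowest piece of U):
  |U|=1: {2}:1  {4}:1
  |U|=2: {2,4}:2  {3,4}:1
  |U|=3: {1,3,4}:1  {2,3,4}:3
  start at 0(k): 4
  start at 2(l): 1
sum over floor = 5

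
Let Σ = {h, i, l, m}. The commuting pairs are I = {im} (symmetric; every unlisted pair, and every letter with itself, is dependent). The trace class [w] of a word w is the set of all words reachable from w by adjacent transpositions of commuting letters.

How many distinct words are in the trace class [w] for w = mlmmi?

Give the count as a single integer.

0(m) covers ∅
1(l) covers 0:m
2(m) covers 1:l
3(m) covers 2:m
4(i) covers 1:l
floor of heap: 0:m
completions by unplaced set U, small U first (add the entries for U minus each lowest piece of U):
  |U|=1: {3}:1  {4}:1
  |U|=2: {2,3}:1  {3,4}:2
  |U|=3: {2,3,4}:3
  start at 0(m): 3

3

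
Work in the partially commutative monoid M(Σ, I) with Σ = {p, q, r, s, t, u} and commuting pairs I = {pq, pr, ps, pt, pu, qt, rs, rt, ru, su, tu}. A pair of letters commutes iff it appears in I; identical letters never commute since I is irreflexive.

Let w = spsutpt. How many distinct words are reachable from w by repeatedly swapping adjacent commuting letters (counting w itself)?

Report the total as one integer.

piece 0:s — minimal
piece 1:p — minimal
piece 2:s rests on {0:s}
piece 3:u — minimal
piece 4:t rests on {2:s}
piece 5:p rests on {1:p}
piece 6:t rests on {4:t}
minimal pieces: {0:s, 1:p, 3:u}
ways to finish when only these pieces remain (= sum over removing one remaining piece with nothing left below it):
  1 left: {3}→1  {5}→1  {6}→1
  2 left: {1,5}→1  {3,5}→2  {3,6}→2  {4,6}→1  {5,6}→2
  3 left: {1,3,5}→3  {1,5,6}→3  {2,4,6}→1  {3,4,6}→3  {3,5,6}→6  {4,5,6}→3
  4 left: {0,2,4,6}→1  {1,3,5,6}→12  {1,4,5,6}→6  {2,3,4,6}→4  {2,4,5,6}→4  {3,4,5,6}→12
  5 left: {0,2,3,4,6}→5  {0,2,4,5,6}→5  {1,2,4,5,6}→10  {1,3,4,5,6}→30  {2,3,4,5,6}→20
  placing 0:s first → 60 extensions
  placing 1:p first → 30 extensions
  placing 3:u first → 15 extensions
total linear extensions = 105

105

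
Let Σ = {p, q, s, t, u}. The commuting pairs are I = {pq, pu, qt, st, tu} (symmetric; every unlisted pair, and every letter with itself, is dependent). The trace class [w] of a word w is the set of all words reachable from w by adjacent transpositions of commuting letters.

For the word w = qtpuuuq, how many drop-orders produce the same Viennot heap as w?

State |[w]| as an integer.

0(q) covers ∅
1(t) covers ∅
2(p) covers 1:t
3(u) covers 0:q
4(u) covers 3:u
5(u) covers 4:u
6(q) covers 5:u
floor of heap: 0:q, 1:t
completions by unplaced set U, small U first (add the entries for U minus each lowest piece of U):
  |U|=1: {2}:1  {6}:1
  |U|=2: {1,2}:1  {2,6}:2  {5,6}:1
  |U|=3: {1,2,6}:3  {2,5,6}:3  {4,5,6}:1
  |U|=4: {1,2,5,6}:6  {2,4,5,6}:4  {3,4,5,6}:1
  |U|=5: {0,3,4,5,6}:1  {1,2,4,5,6}:10  {2,3,4,5,6}:5
  start at 0(q): 15
  start at 1(t): 6
sum over floor = 21

21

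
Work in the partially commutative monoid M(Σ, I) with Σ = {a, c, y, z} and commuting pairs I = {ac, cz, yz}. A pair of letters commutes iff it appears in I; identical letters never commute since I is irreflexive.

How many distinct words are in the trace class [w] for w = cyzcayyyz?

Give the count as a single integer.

piece 0:c — minimal
piece 1:y rests on {0:c}
piece 2:z — minimal
piece 3:c rests on {1:y}
piece 4:a rests on {1:y, 2:z}
piece 5:y rests on {3:c, 4:a}
piece 6:y rests on {5:y}
piece 7:y rests on {6:y}
piece 8:z rests on {4:a}
minimal pieces: {0:c, 2:z}
ways to finish when only these pieces remain (= sum over removing one remaining piece with nothing left below it):
  1 left: {7}→1  {8}→1
  2 left: {6,7}→1  {7,8}→2
  3 left: {5,6,7}→1  {6,7,8}→3
  4 left: {3,5,6,7}→1  {5,6,7,8}→4
  5 left: {3,5,6,7,8}→5  {4,5,6,7,8}→4
  6 left: {2,4,5,6,7,8}→4  {3,4,5,6,7,8}→9
  7 left: {1,3,4,5,6,7,8}→9  {2,3,4,5,6,7,8}→13
  placing 0:c first → 22 extensions
  placing 2:z first → 9 extensions
total linear extensions = 31

31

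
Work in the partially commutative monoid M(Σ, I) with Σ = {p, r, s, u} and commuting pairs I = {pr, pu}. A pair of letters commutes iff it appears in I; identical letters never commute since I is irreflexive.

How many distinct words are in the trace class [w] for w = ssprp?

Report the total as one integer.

3

piece 0:s — minimal
piece 1:s rests on {0:s}
piece 2:p rests on {1:s}
piece 3:r rests on {1:s}
piece 4:p rests on {2:p}
minimal pieces: {0:s}
ways to finish when only these pieces remain (= sum over removing one remaining piece with nothing left below it):
  1 left: {3}→1  {4}→1
  2 left: {2,4}→1  {3,4}→2
  3 left: {2,3,4}→3
  placing 0:s first → 3 extensions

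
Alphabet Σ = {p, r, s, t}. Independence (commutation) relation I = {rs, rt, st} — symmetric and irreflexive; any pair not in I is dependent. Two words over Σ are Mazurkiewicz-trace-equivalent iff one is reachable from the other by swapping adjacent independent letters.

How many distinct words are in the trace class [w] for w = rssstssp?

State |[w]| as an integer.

42

0(r) covers ∅
1(s) covers ∅
2(s) covers 1:s
3(s) covers 2:s
4(t) covers ∅
5(s) covers 3:s
6(s) covers 5:s
7(p) covers 0:r, 4:t, 6:s
floor of heap: 0:r, 1:s, 4:t
completions by unplaced set U, small U first (add the entries for U minus each lowest piece of U):
  |U|=1: {7}:1
  |U|=2: {0,7}:1  {4,7}:1  {6,7}:1
  |U|=3: {0,4,7}:2  {0,6,7}:2  {4,6,7}:2  {5,6,7}:1
  |U|=4: {0,4,6,7}:6  {0,5,6,7}:3  {3,5,6,7}:1  {4,5,6,7}:3
  |U|=5: {0,3,5,6,7}:4  {0,4,5,6,7}:12  {2,3,5,6,7}:1  {3,4,5,6,7}:4
  |U|=6: {0,2,3,5,6,7}:5  {0,3,4,5,6,7}:20  {1,2,3,5,6,7}:1  {2,3,4,5,6,7}:5
  start at 0(r): 6
  start at 1(s): 30
  start at 4(t): 6
sum over floor = 42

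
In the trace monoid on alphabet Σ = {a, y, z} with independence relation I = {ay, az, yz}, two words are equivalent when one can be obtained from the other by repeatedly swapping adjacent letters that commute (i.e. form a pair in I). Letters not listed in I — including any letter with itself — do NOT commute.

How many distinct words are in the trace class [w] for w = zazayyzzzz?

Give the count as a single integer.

0(z) covers ∅
1(a) covers ∅
2(z) covers 0:z
3(a) covers 1:a
4(y) covers ∅
5(y) covers 4:y
6(z) covers 2:z
7(z) covers 6:z
8(z) covers 7:z
9(z) covers 8:z
floor of heap: 0:z, 1:a, 4:y
completions by unplaced set U, small U first (add the entries for U minus each lowest piece of U):
  |U|=1: {3}:1  {5}:1  {9}:1
  |U|=2: {1,3}:1  {3,5}:2  {3,9}:2  {4,5}:1  {5,9}:2  {8,9}:1
  |U|=3: {1,3,5}:3  {1,3,9}:3  {3,4,5}:3  {3,5,9}:6  {3,8,9}:3  {4,5,9}:3  {5,8,9}:3  {7,8,9}:1
  |U|=4: {1,3,4,5}:6  {1,3,5,9}:12  {1,3,8,9}:6  {3,4,5,9}:12  {3,5,8,9}:12  {3,7,8,9}:4  {4,5,8,9}:6  {5,7,8,9}:4  {6,7,8,9}:1
  |U|=5: {1,3,4,5,9}:30  {1,3,5,8,9}:30  {1,3,7,8,9}:10  {2,6,7,8,9}:1  {3,4,5,8,9}:30  {3,5,7,8,9}:20  {3,6,7,8,9}:5  {4,5,7,8,9}:10  {5,6,7,8,9}:5
  |U|=6: {0,2,6,7,8,9}:1  {1,3,4,5,8,9}:90  {1,3,5,7,8,9}:60  {1,3,6,7,8,9}:15  {2,3,6,7,8,9}:6  {2,5,6,7,8,9}:6  {3,4,5,7,8,9}:60  {3,5,6,7,8,9}:30  {4,5,6,7,8,9}:15
  |U|=7: {0,2,3,6,7,8,9}:7  {0,2,5,6,7,8,9}:7  {1,2,3,6,7,8,9}:21  {1,3,4,5,7,8,9}:210  {1,3,5,6,7,8,9}:105  {2,3,5,6,7,8,9}:42  {2,4,5,6,7,8,9}:21  {3,4,5,6,7,8,9}:105
  |U|=8: {0,1,2,3,6,7,8,9}:28  {0,2,3,5,6,7,8,9}:56  {0,2,4,5,6,7,8,9}:28  {1,2,3,5,6,7,8,9}:168  {1,3,4,5,6,7,8,9}:420  {2,3,4,5,6,7,8,9}:168
  start at 0(z): 756
  start at 1(a): 252
  start at 4(y): 252
sum over floor = 1260

1260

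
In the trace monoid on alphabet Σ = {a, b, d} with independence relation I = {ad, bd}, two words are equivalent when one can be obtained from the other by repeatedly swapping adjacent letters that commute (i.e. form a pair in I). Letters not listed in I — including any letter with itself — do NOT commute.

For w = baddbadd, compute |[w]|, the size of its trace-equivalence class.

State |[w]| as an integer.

70

drop 0:b onto floor
drop 1:a onto {0:b}
drop 2:d onto floor
drop 3:d onto {2:d}
drop 4:b onto {1:a}
drop 5:a onto {4:b}
drop 6:d onto {3:d}
drop 7:d onto {6:d}
ground layer = {0:b, 2:d}
drop-orders for the pieces not yet dropped (sum over which currently-grounded one goes next):
  1 to go: {5} 1  {7} 1
  2 to go: {4,5} 1  {5,7} 2  {6,7} 1
  3 to go: {1,4,5} 1  {3,6,7} 1  {4,5,7} 3  {5,6,7} 3
  4 to go: {0,1,4,5} 1  {1,4,5,7} 4  {2,3,6,7} 1  {3,5,6,7} 4  {4,5,6,7} 6
  5 to go: {0,1,4,5,7} 5  {1,4,5,6,7} 10  {2,3,5,6,7} 5  {3,4,5,6,7} 10
  6 to go: {0,1,4,5,6,7} 15  {1,3,4,5,6,7} 20  {2,3,4,5,6,7} 15
  if 0:b drops first: 35 orders
  if 2:d drops first: 35 orders
heap linearizations: 70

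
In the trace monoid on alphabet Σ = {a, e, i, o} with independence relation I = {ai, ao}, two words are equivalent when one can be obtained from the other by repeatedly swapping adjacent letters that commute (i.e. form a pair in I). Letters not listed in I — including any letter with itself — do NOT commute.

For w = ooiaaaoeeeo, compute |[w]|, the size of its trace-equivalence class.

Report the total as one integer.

35

drop 0:o onto floor
drop 1:o onto {0:o}
drop 2:i onto {1:o}
drop 3:a onto floor
drop 4:a onto {3:a}
drop 5:a onto {4:a}
drop 6:o onto {2:i}
drop 7:e onto {5:a, 6:o}
drop 8:e onto {7:e}
drop 9:e onto {8:e}
drop 10:o onto {9:e}
ground layer = {0:o, 3:a}
drop-orders for the pieces not yet dropped (sum over which currently-grounded one goes next):
  1 to go: {10} 1
  2 to go: {9,10} 1
  3 to go: {8,9,10} 1
  4 to go: {7,8,9,10} 1
  5 to go: {5,7,8,9,10} 1  {6,7,8,9,10} 1
  6 to go: {2,6,7,8,9,10} 1  {4,5,7,8,9,10} 1  {5,6,7,8,9,10} 2
  7 to go: {1,2,6,7,8,9,10} 1  {2,5,6,7,8,9,10} 3  {3,4,5,7,8,9,10} 1  {4,5,6,7,8,9,10} 3
  8 to go: {0,1,2,6,7,8,9,10} 1  {1,2,5,6,7,8,9,10} 4  {2,4,5,6,7,8,9,10} 6  {3,4,5,6,7,8,9,10} 4
  9 to go: {0,1,2,5,6,7,8,9,10} 5  {1,2,4,5,6,7,8,9,10} 10  {2,3,4,5,6,7,8,9,10} 10
  if 0:o drops first: 20 orders
  if 3:a drops first: 15 orders
heap linearizations: 35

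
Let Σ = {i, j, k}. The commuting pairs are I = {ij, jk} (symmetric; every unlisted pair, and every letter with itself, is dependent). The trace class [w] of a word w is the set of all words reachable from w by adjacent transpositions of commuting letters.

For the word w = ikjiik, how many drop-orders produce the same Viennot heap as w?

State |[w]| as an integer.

piece 0:i — minimal
piece 1:k rests on {0:i}
piece 2:j — minimal
piece 3:i rests on {1:k}
piece 4:i rests on {3:i}
piece 5:k rests on {4:i}
minimal pieces: {0:i, 2:j}
ways to finish when only these pieces remain (= sum over removing one remaining piece with nothing left below it):
  1 left: {2}→1  {5}→1
  2 left: {2,5}→2  {4,5}→1
  3 left: {2,4,5}→3  {3,4,5}→1
  4 left: {1,3,4,5}→1  {2,3,4,5}→4
  placing 0:i first → 5 extensions
  placing 2:j first → 1 extensions
total linear extensions = 6

6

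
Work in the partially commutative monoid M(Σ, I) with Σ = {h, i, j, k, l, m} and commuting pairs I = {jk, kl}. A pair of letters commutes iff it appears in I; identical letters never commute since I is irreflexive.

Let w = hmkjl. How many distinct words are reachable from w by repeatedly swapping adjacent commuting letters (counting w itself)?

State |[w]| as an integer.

3

piece 0:h — minimal
piece 1:m rests on {0:h}
piece 2:k rests on {1:m}
piece 3:j rests on {1:m}
piece 4:l rests on {3:j}
minimal pieces: {0:h}
ways to finish when only these pieces remain (= sum over removing one remaining piece with nothing left below it):
  1 left: {2}→1  {4}→1
  2 left: {2,4}→2  {3,4}→1
  3 left: {2,3,4}→3
  placing 0:h first → 3 extensions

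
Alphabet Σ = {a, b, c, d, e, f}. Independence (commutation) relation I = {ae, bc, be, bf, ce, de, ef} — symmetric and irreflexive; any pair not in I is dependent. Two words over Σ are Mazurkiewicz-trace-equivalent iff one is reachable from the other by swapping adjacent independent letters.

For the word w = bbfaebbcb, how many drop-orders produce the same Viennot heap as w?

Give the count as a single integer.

108

#0=b has no predecessor
#1=b depends on [0:b]
#2=f has no predecessor
#3=a depends on [1:b, 2:f]
#4=e has no predecessor
#5=b depends on [3:a]
#6=b depends on [5:b]
#7=c depends on [3:a]
#8=b depends on [6:b]
sources: [0:b, 2:f, 4:e]
N(rest) = Σ N(rest − s) over sources s of rest; N(one piece) = 1:
  size 1 → [4]=1  [7]=1  [8]=1
  size 2 → [4,7]=2  [4,8]=2  [6,8]=1  [7,8]=2
  size 3 → [4,6,8]=3  [4,7,8]=6  [5,6,8]=1  [6,7,8]=3
  size 4 → [4,5,6,8]=4  [4,6,7,8]=12  [5,6,7,8]=4
  size 5 → [3,5,6,7,8]=4  [4,5,6,7,8]=20
  size 6 → [1,3,5,6,7,8]=4  [2,3,5,6,7,8]=4  [3,4,5,6,7,8]=24
  size 7 → [0,1,3,5,6,7,8]=4  [1,2,3,5,6,7,8]=8  [1,3,4,5,6,7,8]=28  [2,3,4,5,6,7,8]=28
  first=0(b) contributes 64
  first=2(f) contributes 32
  first=4(e) contributes 12
|[w]| = 108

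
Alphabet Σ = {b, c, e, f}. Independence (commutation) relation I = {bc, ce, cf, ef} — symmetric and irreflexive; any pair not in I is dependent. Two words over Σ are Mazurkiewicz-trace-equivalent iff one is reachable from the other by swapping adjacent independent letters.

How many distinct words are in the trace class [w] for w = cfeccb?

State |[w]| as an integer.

piece 0:c — minimal
piece 1:f — minimal
piece 2:e — minimal
piece 3:c rests on {0:c}
piece 4:c rests on {3:c}
piece 5:b rests on {1:f, 2:e}
minimal pieces: {0:c, 1:f, 2:e}
ways to finish when only these pieces remain (= sum over removing one remaining piece with nothing left below it):
  1 left: {4}→1  {5}→1
  2 left: {1,5}→1  {2,5}→1  {3,4}→1  {4,5}→2
  3 left: {0,3,4}→1  {1,2,5}→2  {1,4,5}→3  {2,4,5}→3  {3,4,5}→3
  4 left: {0,3,4,5}→4  {1,2,4,5}→8  {1,3,4,5}→6  {2,3,4,5}→6
  placing 0:c first → 20 extensions
  placing 1:f first → 10 extensions
  placing 2:e first → 10 extensions
total linear extensions = 40

40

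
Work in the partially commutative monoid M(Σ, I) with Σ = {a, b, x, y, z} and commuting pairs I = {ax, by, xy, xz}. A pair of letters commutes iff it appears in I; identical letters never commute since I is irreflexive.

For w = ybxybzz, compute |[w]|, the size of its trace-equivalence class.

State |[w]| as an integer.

10

0(y) covers ∅
1(b) covers ∅
2(x) covers 1:b
3(y) covers 0:y
4(b) covers 2:x
5(z) covers 3:y, 4:b
6(z) covers 5:z
floor of heap: 0:y, 1:b
completions by unplaced set U, small U first (add the entries for U minus each lowest piece of U):
  |U|=1: {6}:1
  |U|=2: {5,6}:1
  |U|=3: {3,5,6}:1  {4,5,6}:1
  |U|=4: {0,3,5,6}:1  {2,4,5,6}:1  {3,4,5,6}:2
  |U|=5: {0,3,4,5,6}:3  {1,2,4,5,6}:1  {2,3,4,5,6}:3
  start at 0(y): 4
  start at 1(b): 6
sum over floor = 10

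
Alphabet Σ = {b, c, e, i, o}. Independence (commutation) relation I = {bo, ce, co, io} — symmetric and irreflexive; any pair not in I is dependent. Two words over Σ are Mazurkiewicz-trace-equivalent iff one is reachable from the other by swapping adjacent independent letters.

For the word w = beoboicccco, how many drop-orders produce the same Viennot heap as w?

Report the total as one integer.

drop 0:b onto floor
drop 1:e onto {0:b}
drop 2:o onto {1:e}
drop 3:b onto {1:e}
drop 4:o onto {2:o}
drop 5:i onto {3:b}
drop 6:c onto {5:i}
drop 7:c onto {6:c}
drop 8:c onto {7:c}
drop 9:c onto {8:c}
drop 10:o onto {4:o}
ground layer = {0:b}
drop-orders for the pieces not yet dropped (sum over which currently-grounded one goes next):
  1 to go: {9} 1  {10} 1
  2 to go: {4,10} 1  {8,9} 1  {9,10} 2
  3 to go: {2,4,10} 1  {4,9,10} 3  {7,8,9} 1  {8,9,10} 3
  4 to go: {2,4,9,10} 4  {4,8,9,10} 6  {6,7,8,9} 1  {7,8,9,10} 4
  5 to go: {2,4,8,9,10} 10  {4,7,8,9,10} 10  {5,6,7,8,9} 1  {6,7,8,9,10} 5
  6 to go: {2,4,7,8,9,10} 20  {3,5,6,7,8,9} 1  {4,6,7,8,9,10} 15  {5,6,7,8,9,10} 6
  7 to go: {2,4,6,7,8,9,10} 35  {3,5,6,7,8,9,10} 7  {4,5,6,7,8,9,10} 21
  8 to go: {2,4,5,6,7,8,9,10} 56  {3,4,5,6,7,8,9,10} 28
  9 to go: {2,3,4,5,6,7,8,9,10} 84
  if 0:b drops first: 84 orders

84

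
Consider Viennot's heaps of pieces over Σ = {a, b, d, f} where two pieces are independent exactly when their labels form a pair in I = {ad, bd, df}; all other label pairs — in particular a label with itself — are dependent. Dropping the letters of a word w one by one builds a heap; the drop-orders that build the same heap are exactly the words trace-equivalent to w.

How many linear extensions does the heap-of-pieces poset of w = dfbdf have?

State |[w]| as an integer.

#0=d has no predecessor
#1=f has no predecessor
#2=b depends on [1:f]
#3=d depends on [0:d]
#4=f depends on [2:b]
sources: [0:d, 1:f]
N(rest) = Σ N(rest − s) over sources s of rest; N(one piece) = 1:
  size 1 → [3]=1  [4]=1
  size 2 → [0,3]=1  [2,4]=1  [3,4]=2
  size 3 → [0,3,4]=3  [1,2,4]=1  [2,3,4]=3
  first=0(d) contributes 4
  first=1(f) contributes 6
|[w]| = 10

10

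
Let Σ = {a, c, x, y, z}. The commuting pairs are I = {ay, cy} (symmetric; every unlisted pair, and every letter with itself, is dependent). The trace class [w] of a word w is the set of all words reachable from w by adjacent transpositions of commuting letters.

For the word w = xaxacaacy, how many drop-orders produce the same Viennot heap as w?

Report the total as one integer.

6

#0=x has no predecessor
#1=a depends on [0:x]
#2=x depends on [1:a]
#3=a depends on [2:x]
#4=c depends on [3:a]
#5=a depends on [4:c]
#6=a depends on [5:a]
#7=c depends on [6:a]
#8=y depends on [2:x]
sources: [0:x]
N(rest) = Σ N(rest − s) over sources s of rest; N(one piece) = 1:
  size 1 → [7]=1  [8]=1
  size 2 → [6,7]=1  [7,8]=2
  size 3 → [5,6,7]=1  [6,7,8]=3
  size 4 → [4,5,6,7]=1  [5,6,7,8]=4
  size 5 → [3,4,5,6,7]=1  [4,5,6,7,8]=5
  size 6 → [3,4,5,6,7,8]=6
  size 7 → [2,3,4,5,6,7,8]=6
  first=0(x) contributes 6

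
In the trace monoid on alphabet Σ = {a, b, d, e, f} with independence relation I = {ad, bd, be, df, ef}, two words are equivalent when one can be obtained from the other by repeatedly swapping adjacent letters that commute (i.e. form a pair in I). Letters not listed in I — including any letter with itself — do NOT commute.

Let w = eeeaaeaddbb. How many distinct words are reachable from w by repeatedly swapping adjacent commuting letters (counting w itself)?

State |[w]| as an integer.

10

0(e) covers ∅
1(e) covers 0:e
2(e) covers 1:e
3(a) covers 2:e
4(a) covers 3:a
5(e) covers 4:a
6(a) covers 5:e
7(d) covers 5:e
8(d) covers 7:d
9(b) covers 6:a
10(b) covers 9:b
floor of heap: 0:e
completions by unplaced set U, small U first (add the entries for U minus each lowest piece of U):
  |U|=1: {8}:1  {10}:1
  |U|=2: {7,8}:1  {8,10}:2  {9,10}:1
  |U|=3: {6,9,10}:1  {7,8,10}:3  {8,9,10}:3
  |U|=4: {6,8,9,10}:4  {7,8,9,10}:6
  |U|=5: {6,7,8,9,10}:10
  |U|=6: {5,6,7,8,9,10}:10
  |U|=7: {4,5,6,7,8,9,10}:10
  |U|=8: {3,4,5,6,7,8,9,10}:10
  |U|=9: {2,3,4,5,6,7,8,9,10}:10
  start at 0(e): 10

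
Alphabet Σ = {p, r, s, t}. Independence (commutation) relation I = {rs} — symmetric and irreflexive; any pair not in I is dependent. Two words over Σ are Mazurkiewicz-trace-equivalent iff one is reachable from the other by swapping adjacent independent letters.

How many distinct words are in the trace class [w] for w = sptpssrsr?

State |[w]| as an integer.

#0=s has no predecessor
#1=p depends on [0:s]
#2=t depends on [1:p]
#3=p depends on [2:t]
#4=s depends on [3:p]
#5=s depends on [4:s]
#6=r depends on [3:p]
#7=s depends on [5:s]
#8=r depends on [6:r]
sources: [0:s]
N(rest) = Σ N(rest − s) over sources s of rest; N(one piece) = 1:
  size 1 → [7]=1  [8]=1
  size 2 → [5,7]=1  [6,8]=1  [7,8]=2
  size 3 → [4,5,7]=1  [5,7,8]=3  [6,7,8]=3
  size 4 → [4,5,7,8]=4  [5,6,7,8]=6
  size 5 → [4,5,6,7,8]=10
  size 6 → [3,4,5,6,7,8]=10
  size 7 → [2,3,4,5,6,7,8]=10
  first=0(s) contributes 10

10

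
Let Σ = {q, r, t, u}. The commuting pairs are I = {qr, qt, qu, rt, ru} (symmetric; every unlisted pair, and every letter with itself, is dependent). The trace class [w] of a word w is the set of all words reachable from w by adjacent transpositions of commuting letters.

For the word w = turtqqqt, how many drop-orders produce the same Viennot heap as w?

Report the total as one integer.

280

#0=t has no predecessor
#1=u depends on [0:t]
#2=r has no predecessor
#3=t depends on [1:u]
#4=q has no predecessor
#5=q depends on [4:q]
#6=q depends on [5:q]
#7=t depends on [3:t]
sources: [0:t, 2:r, 4:q]
N(rest) = Σ N(rest − s) over sources s of rest; N(one piece) = 1:
  size 1 → [2]=1  [6]=1  [7]=1
  size 2 → [2,6]=2  [2,7]=2  [3,7]=1  [5,6]=1  [6,7]=2
  size 3 → [1,3,7]=1  [2,3,7]=3  [2,5,6]=3  [2,6,7]=6  [3,6,7]=3  [4,5,6]=1  [5,6,7]=3
  size 4 → [0,1,3,7]=1  [1,2,3,7]=4  [1,3,6,7]=4  [2,3,6,7]=12  [2,4,5,6]=4  [2,5,6,7]=12  [3,5,6,7]=6  [4,5,6,7]=4
  size 5 → [0,1,2,3,7]=5  [0,1,3,6,7]=5  [1,2,3,6,7]=20  [1,3,5,6,7]=10  [2,3,5,6,7]=30  [2,4,5,6,7]=20  [3,4,5,6,7]=10
  size 6 → [0,1,2,3,6,7]=30  [0,1,3,5,6,7]=15  [1,2,3,5,6,7]=60  [1,3,4,5,6,7]=20  [2,3,4,5,6,7]=60
  first=0(t) contributes 140
  first=2(r) contributes 35
  first=4(q) contributes 105
|[w]| = 280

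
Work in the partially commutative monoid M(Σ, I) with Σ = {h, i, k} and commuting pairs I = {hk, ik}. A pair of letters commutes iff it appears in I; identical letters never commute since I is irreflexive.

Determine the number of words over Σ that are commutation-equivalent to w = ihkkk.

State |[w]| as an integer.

10

drop 0:i onto floor
drop 1:h onto {0:i}
drop 2:k onto floor
drop 3:k onto {2:k}
drop 4:k onto {3:k}
ground layer = {0:i, 2:k}
drop-orders for the pieces not yet dropped (sum over which currently-grounded one goes next):
  1 to go: {1} 1  {4} 1
  2 to go: {0,1} 1  {1,4} 2  {3,4} 1
  3 to go: {0,1,4} 3  {1,3,4} 3  {2,3,4} 1
  if 0:i drops first: 4 orders
  if 2:k drops first: 6 orders
heap linearizations: 10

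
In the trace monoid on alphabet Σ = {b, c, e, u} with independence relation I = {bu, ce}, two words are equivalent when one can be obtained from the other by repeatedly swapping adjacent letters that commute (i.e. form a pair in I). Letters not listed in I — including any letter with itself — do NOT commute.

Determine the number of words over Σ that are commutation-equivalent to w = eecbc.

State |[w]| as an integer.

0(e) covers ∅
1(e) covers 0:e
2(c) covers ∅
3(b) covers 1:e, 2:c
4(c) covers 3:b
floor of heap: 0:e, 2:c
completions by unplaced set U, small U first (add the entries for U minus each lowest piece of U):
  |U|=1: {4}:1
  |U|=2: {3,4}:1
  |U|=3: {1,3,4}:1  {2,3,4}:1
  start at 0(e): 2
  start at 2(c): 1
sum over floor = 3

3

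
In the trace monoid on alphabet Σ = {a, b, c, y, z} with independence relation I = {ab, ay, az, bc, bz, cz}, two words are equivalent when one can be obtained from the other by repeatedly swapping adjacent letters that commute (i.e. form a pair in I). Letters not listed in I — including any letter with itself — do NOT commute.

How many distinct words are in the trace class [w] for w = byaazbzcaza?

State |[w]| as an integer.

1484

0(b) covers ∅
1(y) covers 0:b
2(a) covers ∅
3(a) covers 2:a
4(z) covers 1:y
5(b) covers 1:y
6(z) covers 4:z
7(c) covers 1:y, 3:a
8(a) covers 7:c
9(z) covers 6:z
10(a) covers 8:a
floor of heap: 0:b, 2:a
completions by unplaced set U, small U first (add the entries for U minus each lowest piece of U):
  |U|=1: {5}:1  {9}:1  {10}:1
  |U|=2: {5,9}:2  {5,10}:2  {6,9}:1  {8,10}:1  {9,10}:2
  |U|=3: {4,6,9}:1  {5,6,9}:3  {5,8,10}:3  {5,9,10}:6  {6,9,10}:3  {7,8,10}:1  {8,9,10}:3
  |U|=4: {3,7,8,10}:1  {4,5,6,9}:4  {4,6,9,10}:4  {5,6,9,10}:12  {5,7,8,10}:4  {5,8,9,10}:12  {6,8,9,10}:6  {7,8,9,10}:4
  |U|=5: {2,3,7,8,10}:1  {3,5,7,8,10}:5  {3,7,8,9,10}:5  {4,5,6,9,10}:20  {4,6,8,9,10}:10  {5,6,8,9,10}:30  {5,7,8,9,10}:20  {6,7,8,9,10}:10
  |U|=6: {2,3,5,7,8,10}:6  {2,3,7,8,9,10}:6  {3,5,7,8,9,10}:30  {3,6,7,8,9,10}:15  {4,5,6,8,9,10}:60  {4,6,7,8,9,10}:20  {5,6,7,8,9,10}:60
  |U|=7: {2,3,5,7,8,9,10}:42  {2,3,6,7,8,9,10}:21  {3,4,6,7,8,9,10}:35  {3,5,6,7,8,9,10}:105  {4,5,6,7,8,9,10}:140
  |U|=8: {1,4,5,6,7,8,9,10}:140  {2,3,4,6,7,8,9,10}:56  {2,3,5,6,7,8,9,10}:168  {3,4,5,6,7,8,9,10}:280
  |U|=9: {0,1,4,5,6,7,8,9,10}:140  {1,3,4,5,6,7,8,9,10}:420  {2,3,4,5,6,7,8,9,10}:504
  start at 0(b): 924
  start at 2(a): 560
sum over floor = 1484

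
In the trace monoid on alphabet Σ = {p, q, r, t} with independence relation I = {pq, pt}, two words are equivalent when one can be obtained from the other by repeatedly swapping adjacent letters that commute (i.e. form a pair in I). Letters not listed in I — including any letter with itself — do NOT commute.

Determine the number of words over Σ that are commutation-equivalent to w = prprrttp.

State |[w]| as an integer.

3

drop 0:p onto floor
drop 1:r onto {0:p}
drop 2:p onto {1:r}
drop 3:r onto {2:p}
drop 4:r onto {3:r}
drop 5:t onto {4:r}
drop 6:t onto {5:t}
drop 7:p onto {4:r}
ground layer = {0:p}
drop-orders for the pieces not yet dropped (sum over which currently-grounded one goes next):
  1 to go: {6} 1  {7} 1
  2 to go: {5,6} 1  {6,7} 2
  3 to go: {5,6,7} 3
  4 to go: {4,5,6,7} 3
  5 to go: {3,4,5,6,7} 3
  6 to go: {2,3,4,5,6,7} 3
  if 0:p drops first: 3 orders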